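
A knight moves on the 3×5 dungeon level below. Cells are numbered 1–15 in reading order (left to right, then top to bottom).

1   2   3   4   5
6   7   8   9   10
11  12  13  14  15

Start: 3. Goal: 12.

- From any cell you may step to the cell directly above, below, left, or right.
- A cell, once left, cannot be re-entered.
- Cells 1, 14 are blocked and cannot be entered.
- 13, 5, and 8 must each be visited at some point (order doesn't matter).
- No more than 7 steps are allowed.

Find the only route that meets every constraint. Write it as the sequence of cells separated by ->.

Any route must reach 13, 5, and 8 and still end at 12 within 7 moves, so the order of the required stops is forced.
Route from 3: 2× right (reaching 5), down to 10, 2× left (reaching 8), down to 13, left to 12 — 7 moves in all.
Check: all required cells visited; 7 ≤ 7 moves.

3 -> 4 -> 5 -> 10 -> 9 -> 8 -> 13 -> 12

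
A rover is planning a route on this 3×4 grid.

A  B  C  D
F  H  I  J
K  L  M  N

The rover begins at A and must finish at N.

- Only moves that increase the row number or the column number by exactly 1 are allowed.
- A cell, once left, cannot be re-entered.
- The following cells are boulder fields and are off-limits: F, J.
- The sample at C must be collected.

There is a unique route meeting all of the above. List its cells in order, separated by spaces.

A B C I M N

Moves only go right or down, so the column and row indices never decrease.
Route from A: 2× right (reaching C), 2× down (reaching M), right to N — 5 moves in all.
Check: all required cells visited.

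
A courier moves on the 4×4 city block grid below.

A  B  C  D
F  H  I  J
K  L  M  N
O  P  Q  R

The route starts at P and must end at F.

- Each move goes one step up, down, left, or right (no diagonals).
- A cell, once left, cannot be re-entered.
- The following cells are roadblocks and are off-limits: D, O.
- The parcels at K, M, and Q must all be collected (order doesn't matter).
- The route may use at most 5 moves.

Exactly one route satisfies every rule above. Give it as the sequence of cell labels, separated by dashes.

Any route must reach K, M, and Q and still end at F within 5 moves, so the order of the required stops is forced.
Route from P: right to Q, up to M, 2× left (reaching K), up to F — 5 moves in all.
Check: all required cells visited; 5 ≤ 5 moves.

P - Q - M - L - K - F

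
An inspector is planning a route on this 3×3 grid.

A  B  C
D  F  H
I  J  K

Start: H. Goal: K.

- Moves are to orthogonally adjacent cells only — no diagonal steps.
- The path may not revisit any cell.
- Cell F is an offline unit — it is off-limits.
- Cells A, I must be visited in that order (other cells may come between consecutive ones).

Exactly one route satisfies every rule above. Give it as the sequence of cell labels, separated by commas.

H, C, B, A, D, I, J, K

The waypoints must appear in the order A, I, with no cell reused.
Route from H: up 1 to C, left 2 to A, down 2 to I, right 2 to K — 7 moves in all.
Check: order respected (A at step 3, I at step 5).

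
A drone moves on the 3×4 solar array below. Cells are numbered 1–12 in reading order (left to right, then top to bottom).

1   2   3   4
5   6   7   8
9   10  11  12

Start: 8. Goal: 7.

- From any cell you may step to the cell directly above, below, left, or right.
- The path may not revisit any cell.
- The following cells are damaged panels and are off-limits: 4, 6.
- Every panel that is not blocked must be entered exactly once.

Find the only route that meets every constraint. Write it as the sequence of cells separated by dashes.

Need to visit all 10 open cells exactly once, starting at 8 and ending at 7.
Cell 12 has only two open neighbours (8 and 11), so the path must pass straight through it: one of those is the cell it's entered from and the other is where it exits.
Route from 8: down to 12, 3× left (reaching 9), 2× up (reaching 1), 2× right (reaching 3), down to 7 — 9 moves in all.
Check: all 10 open cells covered.

8 - 12 - 11 - 10 - 9 - 5 - 1 - 2 - 3 - 7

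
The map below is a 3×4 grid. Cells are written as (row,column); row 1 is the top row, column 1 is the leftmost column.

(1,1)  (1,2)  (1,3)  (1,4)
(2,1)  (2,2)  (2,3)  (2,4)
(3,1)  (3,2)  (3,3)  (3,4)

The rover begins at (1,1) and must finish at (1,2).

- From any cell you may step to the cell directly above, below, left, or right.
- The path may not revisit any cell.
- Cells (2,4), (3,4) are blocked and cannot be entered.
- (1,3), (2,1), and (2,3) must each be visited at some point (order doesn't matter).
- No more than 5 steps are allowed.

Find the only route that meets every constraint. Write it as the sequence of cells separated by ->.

(1,1) -> (2,1) -> (2,2) -> (2,3) -> (1,3) -> (1,2)

Any route must reach (1,3), (2,1), and (2,3) and still end at (1,2) within 5 moves, so the order of the required stops is forced.
Route from (1,1): down 1 to (2,1), right 2 to (2,3), up 1 to (1,3), left 1 to (1,2) — 5 moves in all.
Check: all required cells visited; 5 ≤ 5 moves.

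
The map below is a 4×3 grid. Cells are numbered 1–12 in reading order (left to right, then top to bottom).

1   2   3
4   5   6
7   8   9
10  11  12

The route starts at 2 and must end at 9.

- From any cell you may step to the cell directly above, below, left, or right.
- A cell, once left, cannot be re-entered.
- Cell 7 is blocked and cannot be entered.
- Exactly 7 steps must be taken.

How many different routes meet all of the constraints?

2

Need simple routes of exactly 7 moves from 2 to 9 (Manhattan distance 3, so 2 moves are spent on a detour and 2 undoing it).
Enumerating: 2 1 4 5 8 11 12 9 | 2 3 6 5 8 11 12 9.
That gives 2 routes.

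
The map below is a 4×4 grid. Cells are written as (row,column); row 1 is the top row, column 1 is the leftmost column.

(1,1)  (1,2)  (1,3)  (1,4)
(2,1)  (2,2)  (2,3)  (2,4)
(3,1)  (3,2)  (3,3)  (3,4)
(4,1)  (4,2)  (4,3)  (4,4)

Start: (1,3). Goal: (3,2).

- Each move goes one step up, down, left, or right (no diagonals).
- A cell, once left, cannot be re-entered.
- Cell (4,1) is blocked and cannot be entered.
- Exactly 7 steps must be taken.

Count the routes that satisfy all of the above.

Need simple routes of exactly 7 moves from (1,3) to (3,2) (Manhattan distance 3, so 2 moves are spent on a detour and 2 undoing it).
Branch systematically from the start, pruning whenever the remaining move budget drops below the Manhattan distance to (3,2) or differs from it in parity. Grouping the completions by first move — via (2,3): 5; via (1,2): 3; via (1,4): 6 — and summing: 5 + 3 + 6 = 14.
That gives 14 routes.

14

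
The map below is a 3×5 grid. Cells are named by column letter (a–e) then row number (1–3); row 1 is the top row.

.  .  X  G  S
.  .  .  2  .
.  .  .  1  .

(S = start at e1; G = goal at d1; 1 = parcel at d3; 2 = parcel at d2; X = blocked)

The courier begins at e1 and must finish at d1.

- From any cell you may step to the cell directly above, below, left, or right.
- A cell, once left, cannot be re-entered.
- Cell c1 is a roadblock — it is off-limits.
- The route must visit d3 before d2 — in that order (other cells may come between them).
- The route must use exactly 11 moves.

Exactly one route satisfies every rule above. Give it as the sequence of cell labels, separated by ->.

e1 -> e2 -> e3 -> d3 -> c3 -> b3 -> a3 -> a2 -> b2 -> c2 -> d2 -> d1

The waypoints must appear in the order d3, d2, with no cell reused.
Route from e1: down 2 to e3, left 4 to a3, up 1 to a2, right 3 to d2, up 1 to d1 — 11 moves in all.
Check: order respected (1 at step 3, 2 at step 10); 11 moves as required.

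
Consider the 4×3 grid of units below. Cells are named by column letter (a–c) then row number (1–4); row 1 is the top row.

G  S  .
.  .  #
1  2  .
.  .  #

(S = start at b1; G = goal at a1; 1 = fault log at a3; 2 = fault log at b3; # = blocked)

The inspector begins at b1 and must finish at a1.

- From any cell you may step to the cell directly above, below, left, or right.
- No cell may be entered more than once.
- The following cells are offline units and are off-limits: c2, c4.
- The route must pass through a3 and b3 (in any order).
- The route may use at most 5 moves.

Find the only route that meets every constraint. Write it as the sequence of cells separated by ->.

b1 -> b2 -> b3 -> a3 -> a2 -> a1

The budget equals the shortest possible length, so every move has to be on a shortest route through the required cells.
Route from b1: 2× down (reaching b3), left to a3, 2× up (reaching a1) — 5 moves in all.
Check: all required cells visited; 5 ≤ 5 moves.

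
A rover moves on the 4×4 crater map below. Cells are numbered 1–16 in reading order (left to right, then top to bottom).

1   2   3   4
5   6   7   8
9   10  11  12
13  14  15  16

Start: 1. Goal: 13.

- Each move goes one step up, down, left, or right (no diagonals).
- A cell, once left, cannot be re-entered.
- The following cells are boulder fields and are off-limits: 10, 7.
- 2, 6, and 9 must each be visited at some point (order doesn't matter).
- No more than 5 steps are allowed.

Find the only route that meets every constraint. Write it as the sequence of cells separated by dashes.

1 - 2 - 6 - 5 - 9 - 13

Any route must reach 2, 6, and 9 and still end at 13 within 5 moves, so the order of the required stops is forced.
Route from 1: right 1 to 2, down 1 to 6, left 1 to 5, down 2 to 13 — 5 moves in all.
Check: all required cells visited; 5 ≤ 5 moves.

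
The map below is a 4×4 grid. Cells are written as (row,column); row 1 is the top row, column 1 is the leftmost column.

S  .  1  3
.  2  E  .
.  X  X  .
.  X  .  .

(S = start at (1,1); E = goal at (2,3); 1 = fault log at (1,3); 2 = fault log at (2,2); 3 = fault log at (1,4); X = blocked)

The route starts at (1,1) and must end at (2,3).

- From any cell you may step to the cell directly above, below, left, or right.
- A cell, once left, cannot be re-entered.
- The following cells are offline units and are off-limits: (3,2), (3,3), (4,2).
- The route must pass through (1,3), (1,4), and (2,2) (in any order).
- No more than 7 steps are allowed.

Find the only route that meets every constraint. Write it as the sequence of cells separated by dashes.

Any route must reach (1,3), (1,4), and (2,2) and still end at (2,3) within 7 moves, so the order of the required stops is forced.
Route from (1,1): down 1 to (2,1), right 1 to (2,2), up 1 to (1,2), right 2 to (1,4), down 1 to (2,4), left 1 to (2,3) — 7 moves in all.
Check: all required cells visited; 7 ≤ 7 moves.

(1,1) - (2,1) - (2,2) - (1,2) - (1,3) - (1,4) - (2,4) - (2,3)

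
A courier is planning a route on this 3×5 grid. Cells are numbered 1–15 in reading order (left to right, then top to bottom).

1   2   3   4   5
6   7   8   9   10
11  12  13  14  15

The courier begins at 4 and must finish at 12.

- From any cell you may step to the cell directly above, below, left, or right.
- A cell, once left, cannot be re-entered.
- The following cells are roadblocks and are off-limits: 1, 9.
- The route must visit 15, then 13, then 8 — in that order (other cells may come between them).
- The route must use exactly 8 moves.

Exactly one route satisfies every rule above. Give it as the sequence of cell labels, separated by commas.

4, 5, 10, 15, 14, 13, 8, 7, 12

The waypoints must appear in the order 15, 13, 8, with no cell reused.
Route from 4: right to 5, 2× down (reaching 15), 2× left (reaching 13), up to 8, left to 7, down to 12 — 8 moves in all.
Check: order respected (15 at step 3, 13 at step 5, 8 at step 6); 8 moves as required.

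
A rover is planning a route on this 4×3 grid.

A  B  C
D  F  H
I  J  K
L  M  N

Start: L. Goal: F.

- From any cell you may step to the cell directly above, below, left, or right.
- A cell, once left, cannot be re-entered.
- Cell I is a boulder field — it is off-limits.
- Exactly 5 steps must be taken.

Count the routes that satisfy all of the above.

Need simple routes of exactly 5 moves from L to F (Manhattan distance 3, so 1 moves are spent on a detour and 1 undoing it).
Enumerating: L M J K H F | L M N K H F | L M N K J F.
That gives 3 routes.

3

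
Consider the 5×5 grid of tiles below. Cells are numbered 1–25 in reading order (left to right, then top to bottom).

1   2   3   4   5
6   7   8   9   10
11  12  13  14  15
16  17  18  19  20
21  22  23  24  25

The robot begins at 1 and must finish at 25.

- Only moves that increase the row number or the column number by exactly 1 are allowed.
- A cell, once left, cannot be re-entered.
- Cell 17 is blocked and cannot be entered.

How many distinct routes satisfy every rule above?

54

A right/down-only route from 1 to 25 makes exactly 4 down-moves and 4 right-moves in some order.
With no other constraints that would be C(8,4) = 70 routes.
Subtract routes through each blocked cell (inclusion–exclusion for overlaps): − through 17: 16 → 54.
That gives 54 routes.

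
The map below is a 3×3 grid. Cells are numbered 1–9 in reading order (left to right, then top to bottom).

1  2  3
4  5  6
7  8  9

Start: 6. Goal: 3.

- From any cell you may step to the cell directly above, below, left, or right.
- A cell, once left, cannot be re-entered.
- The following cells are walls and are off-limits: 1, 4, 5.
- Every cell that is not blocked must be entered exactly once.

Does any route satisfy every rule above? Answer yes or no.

no

Cell 2 has only one open neighbour but is neither the start nor the goal, so a Hamiltonian route would have to both enter and leave it through the same neighbour — impossible without revisiting.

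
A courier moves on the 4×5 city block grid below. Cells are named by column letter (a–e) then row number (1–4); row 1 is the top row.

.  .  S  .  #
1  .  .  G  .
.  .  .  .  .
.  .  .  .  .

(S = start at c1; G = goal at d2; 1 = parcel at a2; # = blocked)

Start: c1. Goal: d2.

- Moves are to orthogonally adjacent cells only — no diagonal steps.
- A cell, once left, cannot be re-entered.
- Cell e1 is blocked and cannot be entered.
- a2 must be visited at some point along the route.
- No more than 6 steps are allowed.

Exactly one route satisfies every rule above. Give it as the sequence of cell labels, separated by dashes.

Any route must reach a2 and still end at d2 within 6 moves, so the order of the required stops is forced.
Route from c1: 2× left (reaching a1), down to a2, 3× right (reaching d2) — 6 moves in all.
Check: all required cells visited; 6 ≤ 6 moves.

c1 - b1 - a1 - a2 - b2 - c2 - d2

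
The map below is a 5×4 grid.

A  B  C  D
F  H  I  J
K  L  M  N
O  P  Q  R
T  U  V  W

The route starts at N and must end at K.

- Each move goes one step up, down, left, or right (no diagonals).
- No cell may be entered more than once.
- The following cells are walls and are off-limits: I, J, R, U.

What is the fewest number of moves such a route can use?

The Manhattan distance from N to K is |3−3| + |4−1| = 3, so at least 3 moves are needed.
A route of 3 moves achieves this: N → M → L → K.
Since 3 matches the lower bound, it is optimal.

3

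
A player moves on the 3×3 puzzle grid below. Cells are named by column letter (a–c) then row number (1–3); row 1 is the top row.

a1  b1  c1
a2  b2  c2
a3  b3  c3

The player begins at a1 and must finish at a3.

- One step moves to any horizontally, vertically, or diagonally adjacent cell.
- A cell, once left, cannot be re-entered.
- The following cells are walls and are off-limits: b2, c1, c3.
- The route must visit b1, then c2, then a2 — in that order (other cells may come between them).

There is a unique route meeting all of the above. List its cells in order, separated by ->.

The waypoints must appear in the order b1, c2, a2, with no cell reused.
Route from a1: right 1 to b1, down-right 1 to c2, down-left 1 to b3, up-left 1 to a2, down 1 to a3 — 5 moves in all.
Check: order respected (b1 at step 1, c2 at step 2, a2 at step 4).

a1 -> b1 -> c2 -> b3 -> a2 -> a3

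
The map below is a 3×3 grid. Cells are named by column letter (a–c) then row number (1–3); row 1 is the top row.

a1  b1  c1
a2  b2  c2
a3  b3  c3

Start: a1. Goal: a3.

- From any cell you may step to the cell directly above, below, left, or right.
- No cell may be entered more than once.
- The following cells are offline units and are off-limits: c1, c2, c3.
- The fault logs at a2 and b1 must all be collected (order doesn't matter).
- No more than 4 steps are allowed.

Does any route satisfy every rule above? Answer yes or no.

One route that works: a1 → b1 → b2 → a2 → a3.

yes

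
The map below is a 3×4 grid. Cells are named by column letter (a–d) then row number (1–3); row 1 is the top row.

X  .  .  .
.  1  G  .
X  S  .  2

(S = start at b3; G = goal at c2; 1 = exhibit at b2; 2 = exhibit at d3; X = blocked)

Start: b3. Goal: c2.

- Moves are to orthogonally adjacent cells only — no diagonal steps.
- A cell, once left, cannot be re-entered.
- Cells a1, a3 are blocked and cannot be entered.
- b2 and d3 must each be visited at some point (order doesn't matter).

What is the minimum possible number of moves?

8

Any route passes through b2 and d3 in some order between b3 and c2. Summing Manhattan distances along each leg and taking the cheapest ordering (b3 → b2 → d3 → c2) gives a lower bound of 1 + 3 + 2 = 6 moves.
The shortest route satisfying every rule uses 8 moves: b3 → b2 → b1 → c1 → d1 → d2 → d3 → c3 → c2.
The no-revisit rule (legs can't share cells) pushes the minimum above the 6-move bound; an exhaustive check rules out every length from 6 to 7, leaving 8 as the minimum.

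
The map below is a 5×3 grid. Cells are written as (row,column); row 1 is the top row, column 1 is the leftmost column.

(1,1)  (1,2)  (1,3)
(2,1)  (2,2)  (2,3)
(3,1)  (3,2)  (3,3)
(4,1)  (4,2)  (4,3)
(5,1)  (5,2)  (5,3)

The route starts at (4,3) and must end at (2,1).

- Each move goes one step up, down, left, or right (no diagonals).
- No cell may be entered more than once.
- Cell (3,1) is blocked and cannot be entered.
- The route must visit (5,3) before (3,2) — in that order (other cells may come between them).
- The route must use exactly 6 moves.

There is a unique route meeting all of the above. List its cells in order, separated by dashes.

(4,3) - (5,3) - (5,2) - (4,2) - (3,2) - (2,2) - (2,1)

The waypoints must appear in the order (5,3), (3,2), with no cell reused.
Route from (4,3): down to (5,3), left to (5,2), 3× up (reaching (2,2)), left to (2,1) — 6 moves in all.
Check: order respected ((5,3) at step 1, (3,2) at step 4); 6 moves as required.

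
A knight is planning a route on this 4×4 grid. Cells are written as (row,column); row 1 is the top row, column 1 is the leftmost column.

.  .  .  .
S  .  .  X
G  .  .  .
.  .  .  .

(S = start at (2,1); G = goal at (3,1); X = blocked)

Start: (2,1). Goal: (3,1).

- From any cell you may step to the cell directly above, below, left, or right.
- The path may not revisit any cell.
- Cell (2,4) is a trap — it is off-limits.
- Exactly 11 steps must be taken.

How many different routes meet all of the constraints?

Need simple routes of exactly 11 moves from (2,1) to (3,1) (Manhattan distance 1, so 5 moves are spent on a detour and 5 undoing it).
Enumerating: (2,1) (1,1) (1,2) (2,2) (3,2) (3,3) (3,4) (4,4) (4,3) (4,2) (4,1) (3,1) | (2,1) (1,1) (1,2) (2,2) (2,3) (3,3) (3,4) (4,4) (4,3) (4,2) (3,2) (3,1) | (2,1) (1,1) (1,2) (2,2) (2,3) (3,3) (3,4) (4,4) (4,3) (4,2) (4,1) (3,1) | (2,1) (1,1) (1,2) (1,3) (2,3) (3,3) (3,4) (4,4) (4,3) (4,2) (3,2) (3,1) | (2,1) (1,1) (1,2) (1,3) (2,3) (3,3) (3,4) (4,4) (4,3) (4,2) (4,1) (3,1) | (2,1) (1,1) (1,2) (1,3) (2,3) (2,2) (3,2) (3,3) (4,3) (4,2) (4,1) (3,1) | (2,1) (2,2) (1,2) (1,3) (2,3) (3,3) (3,4) (4,4) (4,3) (4,2) (3,2) (3,1) | (2,1) (2,2) (1,2) (1,3) (2,3) (3,3) (3,4) (4,4) (4,3) (4,2) (4,1) (3,1).
That gives 8 routes.

8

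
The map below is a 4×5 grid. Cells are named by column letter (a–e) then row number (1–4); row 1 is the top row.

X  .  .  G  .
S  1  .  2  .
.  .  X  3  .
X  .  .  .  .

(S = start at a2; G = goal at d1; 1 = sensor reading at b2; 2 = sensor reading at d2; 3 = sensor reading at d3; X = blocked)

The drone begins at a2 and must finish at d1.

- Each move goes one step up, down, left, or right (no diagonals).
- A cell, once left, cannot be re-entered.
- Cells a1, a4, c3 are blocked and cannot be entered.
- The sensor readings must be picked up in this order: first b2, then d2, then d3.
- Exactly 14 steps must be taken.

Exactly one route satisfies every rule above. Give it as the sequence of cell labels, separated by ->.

The waypoints must appear in the order b2, d2, d3, with no cell reused.
Route from a2: down 1 to a3, right 1 to b3, up 2 to b1, right 1 to c1, down 1 to c2, right 1 to d2, down 2 to d4, right 1 to e4, up 3 to e1, left 1 to d1 — 14 moves in all.
Check: order respected (1 at step 3, 2 at step 7, 3 at step 8); 14 moves as required.

a2 -> a3 -> b3 -> b2 -> b1 -> c1 -> c2 -> d2 -> d3 -> d4 -> e4 -> e3 -> e2 -> e1 -> d1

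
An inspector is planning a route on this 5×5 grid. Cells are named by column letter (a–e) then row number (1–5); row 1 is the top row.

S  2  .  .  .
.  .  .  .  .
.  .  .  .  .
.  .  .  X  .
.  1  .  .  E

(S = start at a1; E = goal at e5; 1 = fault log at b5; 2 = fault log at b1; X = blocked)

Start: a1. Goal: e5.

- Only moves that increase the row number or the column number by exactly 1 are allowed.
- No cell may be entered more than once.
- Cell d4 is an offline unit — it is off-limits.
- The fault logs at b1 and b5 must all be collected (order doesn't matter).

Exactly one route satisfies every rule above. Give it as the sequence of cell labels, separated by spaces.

a1 b1 b2 b3 b4 b5 c5 d5 e5

Moves only go right or down, so the column and row indices never decrease.
Route from a1: right to b1, 4× down (reaching b5), 3× right (reaching e5) — 8 moves in all.
Check: all required cells visited.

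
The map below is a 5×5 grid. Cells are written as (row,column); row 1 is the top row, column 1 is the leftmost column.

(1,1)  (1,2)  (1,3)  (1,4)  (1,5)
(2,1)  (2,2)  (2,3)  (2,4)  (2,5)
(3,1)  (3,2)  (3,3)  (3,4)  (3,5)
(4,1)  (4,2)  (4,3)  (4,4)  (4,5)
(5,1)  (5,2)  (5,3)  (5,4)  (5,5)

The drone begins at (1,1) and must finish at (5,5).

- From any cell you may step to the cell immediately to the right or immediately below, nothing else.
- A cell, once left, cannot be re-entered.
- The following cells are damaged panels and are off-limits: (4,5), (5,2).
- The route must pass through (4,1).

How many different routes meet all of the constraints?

2

A right/down-only route from (1,1) to (5,5) makes exactly 4 down-moves and 4 right-moves in some order.
With no other constraints that would be C(8,4) = 70 routes.
Split at (4,1) and multiply the segment counts (each segment already excludes blocked cells): (1,1)→(4,1): 1; (4,1)→(5,5): 2; product = 2.
That gives 2 routes.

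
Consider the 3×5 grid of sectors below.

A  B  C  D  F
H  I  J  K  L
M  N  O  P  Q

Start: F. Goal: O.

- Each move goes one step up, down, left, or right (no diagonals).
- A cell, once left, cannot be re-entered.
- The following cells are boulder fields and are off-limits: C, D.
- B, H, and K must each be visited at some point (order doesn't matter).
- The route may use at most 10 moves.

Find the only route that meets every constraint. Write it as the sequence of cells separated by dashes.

The 10-move cap with required stops at B, H, K leaves no slack for detours.
Route from F: down to L, 3× left (reaching I), up to B, left to A, 2× down (reaching M), 2× right (reaching O) — 10 moves in all.
Check: all required cells visited; 10 ≤ 10 moves.

F - L - K - J - I - B - A - H - M - N - O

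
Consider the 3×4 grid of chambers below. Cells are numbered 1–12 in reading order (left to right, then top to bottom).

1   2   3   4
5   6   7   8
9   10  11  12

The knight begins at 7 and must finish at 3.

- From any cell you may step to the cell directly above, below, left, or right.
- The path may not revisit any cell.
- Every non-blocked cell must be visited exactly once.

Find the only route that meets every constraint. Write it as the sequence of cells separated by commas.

7, 6, 2, 1, 5, 9, 10, 11, 12, 8, 4, 3

Need to visit all 12 open cells exactly once, starting at 7 and ending at 3.
Cell 4 has only two open neighbours (8 and 3), so the path must pass straight through it: one of those is the cell it's entered from and the other is where it exits.
Route from 7: left 1 to 6, up 1 to 2, left 1 to 1, down 2 to 9, right 3 to 12, up 2 to 4, left 1 to 3 — 11 moves in all.
Check: all 12 open cells covered.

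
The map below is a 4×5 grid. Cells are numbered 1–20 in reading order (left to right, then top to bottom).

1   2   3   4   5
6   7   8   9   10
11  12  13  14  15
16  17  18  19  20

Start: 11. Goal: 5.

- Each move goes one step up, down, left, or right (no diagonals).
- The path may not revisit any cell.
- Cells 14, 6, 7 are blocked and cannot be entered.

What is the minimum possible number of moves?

6

The Manhattan distance from 11 to 5 is |3−1| + |1−5| = 6, so at least 6 moves are needed.
A route of 6 moves achieves this: 11 → 12 → 13 → 8 → 3 → 4 → 5.
Since 6 matches the lower bound, it is optimal.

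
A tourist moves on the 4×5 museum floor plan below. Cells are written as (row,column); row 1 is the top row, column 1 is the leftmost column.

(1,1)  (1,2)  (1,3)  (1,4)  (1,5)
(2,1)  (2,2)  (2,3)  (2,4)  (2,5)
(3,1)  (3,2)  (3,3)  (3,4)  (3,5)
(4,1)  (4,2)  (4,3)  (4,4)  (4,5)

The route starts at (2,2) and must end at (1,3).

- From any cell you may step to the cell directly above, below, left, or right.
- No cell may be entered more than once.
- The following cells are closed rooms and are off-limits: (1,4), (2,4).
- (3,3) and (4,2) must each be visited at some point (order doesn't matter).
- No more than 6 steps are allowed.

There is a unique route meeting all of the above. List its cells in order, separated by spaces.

(2,2) (3,2) (4,2) (4,3) (3,3) (2,3) (1,3)

Any route must reach (3,3) and (4,2) and still end at (1,3) within 6 moves, so the order of the required stops is forced.
Route from (2,2): down 2 to (4,2), right 1 to (4,3), up 3 to (1,3) — 6 moves in all.
Check: all required cells visited; 6 ≤ 6 moves.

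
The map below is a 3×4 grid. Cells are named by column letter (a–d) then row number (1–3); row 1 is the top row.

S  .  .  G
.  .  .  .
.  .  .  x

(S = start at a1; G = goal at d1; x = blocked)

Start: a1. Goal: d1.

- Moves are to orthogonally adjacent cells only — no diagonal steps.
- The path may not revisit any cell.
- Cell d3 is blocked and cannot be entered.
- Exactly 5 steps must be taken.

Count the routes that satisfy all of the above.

6

Need simple routes of exactly 5 moves from a1 to d1 (Manhattan distance 3, so 1 moves are spent on a detour and 1 undoing it).
Enumerating: a1 a2 b2 b1 c1 d1 | a1 a2 b2 c2 c1 d1 | a1 a2 b2 c2 d2 d1 | a1 b1 b2 c2 c1 d1 | a1 b1 b2 c2 d2 d1 | a1 b1 c1 c2 d2 d1.
That gives 6 routes.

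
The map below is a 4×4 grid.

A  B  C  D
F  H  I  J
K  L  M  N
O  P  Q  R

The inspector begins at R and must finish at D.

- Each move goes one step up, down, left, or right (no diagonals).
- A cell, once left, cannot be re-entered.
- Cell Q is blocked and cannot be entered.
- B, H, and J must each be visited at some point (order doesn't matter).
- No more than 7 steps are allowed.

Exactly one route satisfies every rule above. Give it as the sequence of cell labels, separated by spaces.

R N J I H B C D

Any route must reach B, H, and J and still end at D within 7 moves, so the order of the required stops is forced.
Route from R: up 2 to J, left 2 to H, up 1 to B, right 2 to D — 7 moves in all.
Check: all required cells visited; 7 ≤ 7 moves.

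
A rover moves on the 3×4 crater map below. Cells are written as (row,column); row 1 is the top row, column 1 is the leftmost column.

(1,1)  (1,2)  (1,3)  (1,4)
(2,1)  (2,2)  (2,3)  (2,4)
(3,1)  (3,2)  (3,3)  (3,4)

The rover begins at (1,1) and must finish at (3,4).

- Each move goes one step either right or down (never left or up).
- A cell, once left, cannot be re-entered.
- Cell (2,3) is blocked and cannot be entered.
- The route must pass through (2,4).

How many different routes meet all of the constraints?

1

A right/down-only route from (1,1) to (3,4) makes exactly 2 down-moves and 3 right-moves in some order.
With no other constraints that would be C(5,2) = 10 routes.
Split at (2,4) and multiply the segment counts (each segment already excludes blocked cells): (1,1)→(2,4): 1; (2,4)→(3,4): 1; product = 1.
That gives 1 route.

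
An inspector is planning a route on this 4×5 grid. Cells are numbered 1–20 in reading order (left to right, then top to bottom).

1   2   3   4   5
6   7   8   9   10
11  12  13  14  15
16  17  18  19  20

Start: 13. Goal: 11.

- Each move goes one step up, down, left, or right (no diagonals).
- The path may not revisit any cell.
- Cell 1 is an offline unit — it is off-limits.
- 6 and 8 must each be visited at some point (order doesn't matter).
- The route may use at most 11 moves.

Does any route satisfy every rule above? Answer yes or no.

One route that works: 13 → 8 → 7 → 6 → 11.

yes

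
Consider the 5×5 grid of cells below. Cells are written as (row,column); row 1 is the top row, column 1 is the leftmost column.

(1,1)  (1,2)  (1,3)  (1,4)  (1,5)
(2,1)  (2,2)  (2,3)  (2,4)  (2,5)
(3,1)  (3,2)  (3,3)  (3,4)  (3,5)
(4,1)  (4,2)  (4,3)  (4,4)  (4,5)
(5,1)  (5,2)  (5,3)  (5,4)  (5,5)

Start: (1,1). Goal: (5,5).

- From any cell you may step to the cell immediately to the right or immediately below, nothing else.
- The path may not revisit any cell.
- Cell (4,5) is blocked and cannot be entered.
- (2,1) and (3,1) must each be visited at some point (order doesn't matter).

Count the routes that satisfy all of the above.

10

A right/down-only route from (1,1) to (5,5) makes exactly 4 down-moves and 4 right-moves in some order.
With no other constraints that would be C(8,4) = 70 routes.
A monotone route can only reach the required cells in the order (2,1), (3,1), so split there and multiply the segment counts (each segment already excludes blocked cells): (1,1)→(2,1): 1; (2,1)→(3,1): 1; (3,1)→(5,5): 10; product = 10.
That gives 10 routes.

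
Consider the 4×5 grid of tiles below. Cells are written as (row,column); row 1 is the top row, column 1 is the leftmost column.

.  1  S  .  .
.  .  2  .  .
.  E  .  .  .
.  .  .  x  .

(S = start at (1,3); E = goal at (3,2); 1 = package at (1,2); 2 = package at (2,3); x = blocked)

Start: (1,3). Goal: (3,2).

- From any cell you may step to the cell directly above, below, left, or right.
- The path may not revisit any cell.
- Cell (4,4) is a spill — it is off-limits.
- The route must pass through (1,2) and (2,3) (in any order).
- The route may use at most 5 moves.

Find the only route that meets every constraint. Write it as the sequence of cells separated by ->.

Any route must reach (1,2) and (2,3) and still end at (3,2) within 5 moves, so the order of the required stops is forced.
Route from (1,3): left 1 to (1,2), down 1 to (2,2), right 1 to (2,3), down 1 to (3,3), left 1 to (3,2) — 5 moves in all.
Check: all required cells visited; 5 ≤ 5 moves.

(1,3) -> (1,2) -> (2,2) -> (2,3) -> (3,3) -> (3,2)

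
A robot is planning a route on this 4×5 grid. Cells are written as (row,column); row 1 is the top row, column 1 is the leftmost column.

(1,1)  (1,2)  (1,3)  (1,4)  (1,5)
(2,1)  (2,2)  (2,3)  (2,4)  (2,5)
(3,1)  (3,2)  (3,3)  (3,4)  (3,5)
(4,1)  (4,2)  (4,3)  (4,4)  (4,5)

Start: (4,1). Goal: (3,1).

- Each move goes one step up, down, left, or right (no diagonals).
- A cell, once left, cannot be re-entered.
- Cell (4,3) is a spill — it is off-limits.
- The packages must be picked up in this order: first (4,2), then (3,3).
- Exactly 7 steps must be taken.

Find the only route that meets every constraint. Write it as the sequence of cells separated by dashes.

(4,1) - (4,2) - (3,2) - (3,3) - (2,3) - (2,2) - (2,1) - (3,1)

The waypoints must appear in the order (4,2), (3,3), with no cell reused.
Route from (4,1): right 1 to (4,2), up 1 to (3,2), right 1 to (3,3), up 1 to (2,3), left 2 to (2,1), down 1 to (3,1) — 7 moves in all.
Check: order respected ((4,2) at step 1, (3,3) at step 3); 7 moves as required.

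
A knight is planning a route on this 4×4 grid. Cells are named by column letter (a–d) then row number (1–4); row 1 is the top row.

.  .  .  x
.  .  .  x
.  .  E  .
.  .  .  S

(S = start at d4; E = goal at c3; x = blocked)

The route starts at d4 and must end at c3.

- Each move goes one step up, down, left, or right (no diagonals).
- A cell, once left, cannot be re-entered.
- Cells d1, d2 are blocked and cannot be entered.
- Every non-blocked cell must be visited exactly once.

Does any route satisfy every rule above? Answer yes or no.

no

Colour the cells like a checkerboard: each orthogonal step flips colour, so a Hamiltonian route alternates colours. Here there are 7 cells of one colour and 7 of the other, with start on the same colour as the goal — the counts and endpoints can't be arranged into an alternating sequence of length 14, so no Hamiltonian route exists.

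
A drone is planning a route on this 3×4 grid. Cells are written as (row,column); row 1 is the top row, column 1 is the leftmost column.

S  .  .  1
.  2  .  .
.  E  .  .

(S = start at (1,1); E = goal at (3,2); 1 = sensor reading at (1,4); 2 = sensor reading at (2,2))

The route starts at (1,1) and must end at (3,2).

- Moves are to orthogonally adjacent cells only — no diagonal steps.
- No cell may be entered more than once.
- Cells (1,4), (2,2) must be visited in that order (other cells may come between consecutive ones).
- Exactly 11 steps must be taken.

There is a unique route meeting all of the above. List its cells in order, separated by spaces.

The waypoints must appear in the order (1,4), (2,2), with no cell reused.
Route from (1,1): 3× right (reaching (1,4)), 2× down (reaching (3,4)), left to (3,3), up to (2,3), 2× left (reaching (2,1)), down to (3,1), right to (3,2) — 11 moves in all.
Check: order respected (1 at step 3, 2 at step 8); 11 moves as required.

(1,1) (1,2) (1,3) (1,4) (2,4) (3,4) (3,3) (2,3) (2,2) (2,1) (3,1) (3,2)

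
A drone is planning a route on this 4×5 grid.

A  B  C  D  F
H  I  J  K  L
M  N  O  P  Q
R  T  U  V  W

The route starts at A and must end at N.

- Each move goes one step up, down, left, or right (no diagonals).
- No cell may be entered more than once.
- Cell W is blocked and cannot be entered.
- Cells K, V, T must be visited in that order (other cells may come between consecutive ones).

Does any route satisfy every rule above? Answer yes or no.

yes

One route that works: A → H → I → J → K → P → V → U → T → N.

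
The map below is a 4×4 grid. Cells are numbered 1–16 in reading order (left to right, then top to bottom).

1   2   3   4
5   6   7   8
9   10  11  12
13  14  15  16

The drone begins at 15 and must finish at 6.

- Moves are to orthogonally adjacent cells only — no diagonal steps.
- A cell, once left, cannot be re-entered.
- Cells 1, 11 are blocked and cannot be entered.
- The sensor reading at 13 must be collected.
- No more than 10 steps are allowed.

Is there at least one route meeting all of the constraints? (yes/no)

One route that works: 15 → 14 → 13 → 9 → 5 → 6.

yes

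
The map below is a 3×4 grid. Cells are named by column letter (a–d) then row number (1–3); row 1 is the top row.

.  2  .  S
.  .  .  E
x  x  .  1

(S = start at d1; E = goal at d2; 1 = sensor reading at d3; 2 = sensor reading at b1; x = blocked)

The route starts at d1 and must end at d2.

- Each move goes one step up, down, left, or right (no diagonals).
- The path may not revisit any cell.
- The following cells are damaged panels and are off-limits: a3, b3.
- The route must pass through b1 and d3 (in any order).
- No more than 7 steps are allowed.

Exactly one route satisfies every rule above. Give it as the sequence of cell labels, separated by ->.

The budget equals the shortest possible length, so every move has to be on a shortest route through the required cells.
Route from d1: left 2 to b1, down 1 to b2, right 1 to c2, down 1 to c3, right 1 to d3, up 1 to d2 — 7 moves in all.
Check: all required cells visited; 7 ≤ 7 moves.

d1 -> c1 -> b1 -> b2 -> c2 -> c3 -> d3 -> d2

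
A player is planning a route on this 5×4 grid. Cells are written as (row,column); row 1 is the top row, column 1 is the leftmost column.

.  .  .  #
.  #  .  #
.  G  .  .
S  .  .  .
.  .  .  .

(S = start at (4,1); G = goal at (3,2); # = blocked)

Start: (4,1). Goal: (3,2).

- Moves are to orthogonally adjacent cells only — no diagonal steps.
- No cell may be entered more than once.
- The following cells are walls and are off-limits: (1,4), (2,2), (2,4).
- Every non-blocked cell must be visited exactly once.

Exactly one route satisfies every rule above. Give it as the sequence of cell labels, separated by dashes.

(4,1) - (5,1) - (5,2) - (4,2) - (4,3) - (5,3) - (5,4) - (4,4) - (3,4) - (3,3) - (2,3) - (1,3) - (1,2) - (1,1) - (2,1) - (3,1) - (3,2)

Need to visit all 17 open cells exactly once, starting at (4,1) and ending at (3,2).
Cell (1,3) has only two open neighbours ((2,3) and (1,2)), so the path must pass straight through it: one of those is the cell it's entered from and the other is where it exits.
Route from (4,1): down 1 to (5,1), right 1 to (5,2), up 1 to (4,2), right 1 to (4,3), down 1 to (5,3), right 1 to (5,4), up 2 to (3,4), left 1 to (3,3), up 2 to (1,3), left 2 to (1,1), down 2 to (3,1), right 1 to (3,2) — 16 moves in all.
Check: all 17 open cells covered.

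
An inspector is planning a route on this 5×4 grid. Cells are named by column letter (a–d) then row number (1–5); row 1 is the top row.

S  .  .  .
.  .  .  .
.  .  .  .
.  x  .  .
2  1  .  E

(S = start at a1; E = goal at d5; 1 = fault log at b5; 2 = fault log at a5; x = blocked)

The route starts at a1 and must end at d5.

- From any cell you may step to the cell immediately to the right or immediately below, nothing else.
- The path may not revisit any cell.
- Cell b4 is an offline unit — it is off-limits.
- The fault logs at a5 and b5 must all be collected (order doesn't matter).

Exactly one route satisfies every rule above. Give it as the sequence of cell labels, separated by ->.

Moves only go right or down, so the column and row indices never decrease.
Route from a1: down 4 to a5, right 3 to d5 — 7 moves in all.
Check: all required cells visited.

a1 -> a2 -> a3 -> a4 -> a5 -> b5 -> c5 -> d5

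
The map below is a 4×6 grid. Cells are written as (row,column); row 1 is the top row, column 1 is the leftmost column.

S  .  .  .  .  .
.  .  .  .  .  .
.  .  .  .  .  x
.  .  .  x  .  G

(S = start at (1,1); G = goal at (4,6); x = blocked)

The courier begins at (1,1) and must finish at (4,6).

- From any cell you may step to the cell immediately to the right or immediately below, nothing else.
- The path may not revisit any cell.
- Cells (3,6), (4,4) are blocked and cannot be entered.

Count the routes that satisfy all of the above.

A right/down-only route from (1,1) to (4,6) makes exactly 3 down-moves and 5 right-moves in some order.
With no other constraints that would be C(8,3) = 56 routes.
Subtract routes through each blocked cell (inclusion–exclusion for overlaps): − through (3,6): 21 − through (4,4): 20 → 15.
That gives 15 routes.

15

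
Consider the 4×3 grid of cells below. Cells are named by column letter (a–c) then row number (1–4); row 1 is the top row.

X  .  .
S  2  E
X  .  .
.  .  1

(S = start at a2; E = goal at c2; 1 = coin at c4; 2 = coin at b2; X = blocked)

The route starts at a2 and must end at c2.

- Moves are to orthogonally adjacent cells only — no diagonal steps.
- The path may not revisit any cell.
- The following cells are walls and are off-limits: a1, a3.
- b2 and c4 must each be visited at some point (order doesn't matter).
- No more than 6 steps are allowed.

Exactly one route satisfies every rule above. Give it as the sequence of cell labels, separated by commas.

The 6-move cap with required stops at b2, c4 leaves no slack for detours.
Route from a2: right to b2, 2× down (reaching b4), right to c4, 2× up (reaching c2) — 6 moves in all.
Check: all required cells visited; 6 ≤ 6 moves.

a2, b2, b3, b4, c4, c3, c2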